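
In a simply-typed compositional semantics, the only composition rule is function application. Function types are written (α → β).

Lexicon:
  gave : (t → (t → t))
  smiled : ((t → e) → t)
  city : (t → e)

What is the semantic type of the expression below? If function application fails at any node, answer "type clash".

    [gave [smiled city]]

[smiled city] — smiled of type ((t → e) → t) combines with city of type (t → e): type t.
[gave [smiled city]] — gave of type (t → (t → t)) combines with [smiled city] of type t: type (t → t).

(t → t)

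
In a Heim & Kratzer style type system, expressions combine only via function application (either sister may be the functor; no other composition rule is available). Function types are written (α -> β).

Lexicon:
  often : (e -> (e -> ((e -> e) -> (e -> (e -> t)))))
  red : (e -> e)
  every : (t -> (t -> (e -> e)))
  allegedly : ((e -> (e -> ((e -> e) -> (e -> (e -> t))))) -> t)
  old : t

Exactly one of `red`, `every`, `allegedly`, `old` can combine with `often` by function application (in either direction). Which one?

red : (e -> e) — no; often wants e, and red wants e.
every : (t -> (t -> (e -> e))) — no; often wants e, and every wants t.
allegedly — combines: allegedly : ((e -> (e -> ((e -> e) -> (e -> (e -> t))))) -> t) takes often : (e -> (e -> ((e -> e) -> (e -> (e -> t))))) as argument, giving t.
old : t — no; often wants e, and old wants nothing (atomic).

allegedly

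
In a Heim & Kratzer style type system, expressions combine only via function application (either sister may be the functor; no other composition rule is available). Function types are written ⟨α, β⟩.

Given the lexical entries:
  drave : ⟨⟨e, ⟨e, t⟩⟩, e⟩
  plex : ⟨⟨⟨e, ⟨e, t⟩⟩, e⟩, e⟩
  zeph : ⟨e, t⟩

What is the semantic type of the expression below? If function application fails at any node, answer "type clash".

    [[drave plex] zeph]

t

[drave plex]: plex is ⟨⟨⟨e, ⟨e, t⟩⟩, e⟩, e⟩, drave is ⟨⟨e, ⟨e, t⟩⟩, e⟩; result e.
[[drave plex] zeph]: zeph is ⟨e, t⟩, [drave plex] is e; result t.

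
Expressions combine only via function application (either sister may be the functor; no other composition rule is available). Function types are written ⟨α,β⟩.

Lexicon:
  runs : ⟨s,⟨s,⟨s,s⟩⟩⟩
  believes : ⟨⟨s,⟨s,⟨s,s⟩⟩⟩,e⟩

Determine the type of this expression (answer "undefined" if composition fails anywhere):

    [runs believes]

e

[runs believes] — believes of type ⟨⟨s,⟨s,⟨s,s⟩⟩⟩,e⟩ combines with runs of type ⟨s,⟨s,⟨s,s⟩⟩⟩: type e.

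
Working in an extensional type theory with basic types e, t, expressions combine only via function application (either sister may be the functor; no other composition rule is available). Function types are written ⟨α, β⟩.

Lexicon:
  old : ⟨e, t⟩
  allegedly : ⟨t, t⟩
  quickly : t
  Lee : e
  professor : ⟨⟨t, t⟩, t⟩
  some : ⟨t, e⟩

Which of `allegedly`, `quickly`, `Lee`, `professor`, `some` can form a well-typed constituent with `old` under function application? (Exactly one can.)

Lee

allegedly : ⟨t, t⟩ — neither side's domain matches the other.
quickly : t — neither side's domain matches the other.
Lee — combines: old : ⟨e, t⟩ takes Lee : e as argument, giving t.
professor : ⟨⟨t, t⟩, t⟩ — neither side's domain matches the other.
some : ⟨t, e⟩ — neither side's domain matches the other.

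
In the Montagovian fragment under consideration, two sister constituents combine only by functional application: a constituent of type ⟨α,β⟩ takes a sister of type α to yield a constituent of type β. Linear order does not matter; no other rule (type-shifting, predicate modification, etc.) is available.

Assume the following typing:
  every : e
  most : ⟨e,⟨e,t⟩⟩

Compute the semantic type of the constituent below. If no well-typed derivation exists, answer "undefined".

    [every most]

⟨e,t⟩

At [every most], most : ⟨e,⟨e,t⟩⟩ takes every : e, giving ⟨e,t⟩.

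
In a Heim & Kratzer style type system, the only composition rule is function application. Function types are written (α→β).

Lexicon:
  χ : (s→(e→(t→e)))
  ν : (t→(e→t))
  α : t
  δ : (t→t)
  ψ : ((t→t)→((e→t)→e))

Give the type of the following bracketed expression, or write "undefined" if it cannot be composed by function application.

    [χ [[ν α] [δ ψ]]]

[ν α] — ν of type (t→(e→t)) combines with α of type t: type (e→t).
[δ ψ] — ψ of type ((t→t)→((e→t)→e)) combines with δ of type (t→t): type ((e→t)→e).
[[ν α] [δ ψ]] — [δ ψ] of type ((e→t)→e) combines with [ν α] of type (e→t): type e.
At [χ [[ν α] [δ ψ]]]: neither (s→(e→(t→e))) nor e can take the other as argument; the node is ill-typed.

undefined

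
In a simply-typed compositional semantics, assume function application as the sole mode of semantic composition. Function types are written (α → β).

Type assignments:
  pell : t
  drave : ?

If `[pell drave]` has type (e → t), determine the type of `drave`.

[pell drave] is required to be (e → t). pell : t cannot yield (e → t) as functor, so drave : (t → (e → t)).

(t → (e → t))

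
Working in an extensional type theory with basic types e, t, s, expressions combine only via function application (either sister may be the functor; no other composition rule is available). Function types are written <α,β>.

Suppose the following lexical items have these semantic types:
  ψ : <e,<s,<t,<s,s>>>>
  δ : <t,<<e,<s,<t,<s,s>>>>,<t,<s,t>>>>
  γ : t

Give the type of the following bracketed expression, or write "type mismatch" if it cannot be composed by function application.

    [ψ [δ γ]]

At [δ γ], δ : <t,<<e,<s,<t,<s,s>>>>,<t,<s,t>>>> takes γ : t, giving <<e,<s,<t,<s,s>>>>,<t,<s,t>>>.
At [ψ [δ γ]], [δ γ] : <<e,<s,<t,<s,s>>>>,<t,<s,t>>> takes ψ : <e,<s,<t,<s,s>>>>, giving <t,<s,t>>.

<t,<s,t>>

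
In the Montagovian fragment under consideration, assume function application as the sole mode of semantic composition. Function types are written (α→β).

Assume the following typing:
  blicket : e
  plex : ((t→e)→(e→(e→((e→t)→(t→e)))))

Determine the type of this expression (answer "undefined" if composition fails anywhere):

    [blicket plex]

undefined

[blicket plex]: e and ((t→e)→(e→(e→((e→t)→(t→e))))) cannot combine by function application — type clash.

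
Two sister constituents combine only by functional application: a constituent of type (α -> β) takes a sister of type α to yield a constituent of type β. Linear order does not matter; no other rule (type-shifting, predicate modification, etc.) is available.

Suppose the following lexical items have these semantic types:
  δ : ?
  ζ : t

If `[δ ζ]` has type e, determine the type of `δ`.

[δ ζ] is required to be e. ζ : t cannot yield e as functor, so δ : (t -> e).

(t -> e)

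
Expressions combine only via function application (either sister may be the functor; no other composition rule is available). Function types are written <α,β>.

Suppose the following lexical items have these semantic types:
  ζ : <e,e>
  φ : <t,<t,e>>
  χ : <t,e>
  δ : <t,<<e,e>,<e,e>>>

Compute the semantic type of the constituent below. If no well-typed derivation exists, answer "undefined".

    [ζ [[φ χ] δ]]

undefined

At [φ χ]: neither <t,<t,e>> nor <t,e> can take the other as argument; the node is ill-typed.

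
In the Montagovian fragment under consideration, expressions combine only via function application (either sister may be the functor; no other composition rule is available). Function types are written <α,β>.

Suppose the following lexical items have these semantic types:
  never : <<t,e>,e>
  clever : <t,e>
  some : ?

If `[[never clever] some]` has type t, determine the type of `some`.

<e,t>

For [[never clever] some] to have type t with [never clever] of type e, some must be the function: some : <e,t>.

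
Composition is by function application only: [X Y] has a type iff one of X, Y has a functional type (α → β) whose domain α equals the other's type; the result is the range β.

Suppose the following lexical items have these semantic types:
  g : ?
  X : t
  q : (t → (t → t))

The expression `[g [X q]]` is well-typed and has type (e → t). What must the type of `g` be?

At [g [X q]] (required: (e → t)): [X q] is (t → t), which is not a function with range (e → t); hence g is the functor — type ((t → t) → (e → t)).

((t → t) → (e → t))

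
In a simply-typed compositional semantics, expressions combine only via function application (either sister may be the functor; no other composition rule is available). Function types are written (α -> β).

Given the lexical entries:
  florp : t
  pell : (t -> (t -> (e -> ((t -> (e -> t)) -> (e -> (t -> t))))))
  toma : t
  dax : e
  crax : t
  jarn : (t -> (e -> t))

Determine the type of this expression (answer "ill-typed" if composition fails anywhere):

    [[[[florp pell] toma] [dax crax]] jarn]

ill-typed

[florp pell]: functor pell : (t -> (t -> (e -> ((t -> (e -> t)) -> (e -> (t -> t)))))), argument florp : t; result (t -> (e -> ((t -> (e -> t)) -> (e -> (t -> t))))).
[[florp pell] toma]: functor [florp pell] : (t -> (e -> ((t -> (e -> t)) -> (e -> (t -> t))))), argument toma : t; result (e -> ((t -> (e -> t)) -> (e -> (t -> t)))).
[dax crax]: e with t — neither is a function whose domain matches the other; composition fails here.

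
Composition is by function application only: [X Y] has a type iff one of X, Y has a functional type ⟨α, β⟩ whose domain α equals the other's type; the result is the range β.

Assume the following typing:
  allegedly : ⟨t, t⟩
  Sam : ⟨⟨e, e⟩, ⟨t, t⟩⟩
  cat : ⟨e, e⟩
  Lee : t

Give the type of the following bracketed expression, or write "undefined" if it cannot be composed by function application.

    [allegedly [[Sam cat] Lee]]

[Sam cat]: functor Sam : ⟨⟨e, e⟩, ⟨t, t⟩⟩, argument cat : ⟨e, e⟩; result ⟨t, t⟩.
[[Sam cat] Lee]: functor [Sam cat] : ⟨t, t⟩, argument Lee : t; result t.
[allegedly [[Sam cat] Lee]]: functor allegedly : ⟨t, t⟩, argument [[Sam cat] Lee] : t; result t.

t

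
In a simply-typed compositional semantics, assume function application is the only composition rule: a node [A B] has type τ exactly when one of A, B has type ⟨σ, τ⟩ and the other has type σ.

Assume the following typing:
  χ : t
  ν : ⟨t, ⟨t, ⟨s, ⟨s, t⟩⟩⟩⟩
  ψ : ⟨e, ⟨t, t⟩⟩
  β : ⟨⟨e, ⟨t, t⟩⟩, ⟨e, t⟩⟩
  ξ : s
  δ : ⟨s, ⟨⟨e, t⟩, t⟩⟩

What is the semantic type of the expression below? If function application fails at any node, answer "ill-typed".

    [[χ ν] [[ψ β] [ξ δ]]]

At [χ ν], ν : ⟨t, ⟨t, ⟨s, ⟨s, t⟩⟩⟩⟩ takes χ : t, giving ⟨t, ⟨s, ⟨s, t⟩⟩⟩.
At [ψ β], β : ⟨⟨e, ⟨t, t⟩⟩, ⟨e, t⟩⟩ takes ψ : ⟨e, ⟨t, t⟩⟩, giving ⟨e, t⟩.
At [ξ δ], δ : ⟨s, ⟨⟨e, t⟩, t⟩⟩ takes ξ : s, giving ⟨⟨e, t⟩, t⟩.
At [[ψ β] [ξ δ]], [ξ δ] : ⟨⟨e, t⟩, t⟩ takes [ψ β] : ⟨e, t⟩, giving t.
At [[χ ν] [[ψ β] [ξ δ]]], [χ ν] : ⟨t, ⟨s, ⟨s, t⟩⟩⟩ takes [[ψ β] [ξ δ]] : t, giving ⟨s, ⟨s, t⟩⟩.

⟨s, ⟨s, t⟩⟩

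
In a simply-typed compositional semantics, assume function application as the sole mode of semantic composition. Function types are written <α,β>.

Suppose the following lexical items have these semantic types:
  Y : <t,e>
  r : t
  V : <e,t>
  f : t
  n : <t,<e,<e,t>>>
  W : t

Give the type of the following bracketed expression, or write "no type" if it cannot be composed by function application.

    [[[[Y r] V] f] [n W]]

At [Y r], Y : <t,e> takes r : t, giving e.
At [[Y r] V], V : <e,t> takes [Y r] : e, giving t.
[[[Y r] V] f]: t with t — neither is a function whose domain matches the other; composition fails here.

no type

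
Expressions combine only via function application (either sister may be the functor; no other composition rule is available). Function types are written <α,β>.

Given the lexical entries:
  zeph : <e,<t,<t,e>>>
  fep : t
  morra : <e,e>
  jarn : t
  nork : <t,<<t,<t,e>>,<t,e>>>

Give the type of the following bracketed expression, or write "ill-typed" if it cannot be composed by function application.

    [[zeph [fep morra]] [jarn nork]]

ill-typed

[fep morra]: t and <e,e> cannot combine by function application — type clash.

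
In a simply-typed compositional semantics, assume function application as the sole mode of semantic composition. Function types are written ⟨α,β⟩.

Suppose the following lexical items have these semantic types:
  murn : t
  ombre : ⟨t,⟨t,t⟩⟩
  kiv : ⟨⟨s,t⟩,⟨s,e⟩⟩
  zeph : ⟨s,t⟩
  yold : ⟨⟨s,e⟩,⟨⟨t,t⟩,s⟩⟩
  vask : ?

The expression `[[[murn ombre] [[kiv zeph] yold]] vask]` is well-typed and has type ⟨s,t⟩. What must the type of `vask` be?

[[[murn ombre] [[kiv zeph] yold]] vask] is required to be ⟨s,t⟩. [[murn ombre] [[kiv zeph] yold]] : s cannot yield ⟨s,t⟩ as functor, so vask : ⟨s,⟨s,t⟩⟩.

⟨s,⟨s,t⟩⟩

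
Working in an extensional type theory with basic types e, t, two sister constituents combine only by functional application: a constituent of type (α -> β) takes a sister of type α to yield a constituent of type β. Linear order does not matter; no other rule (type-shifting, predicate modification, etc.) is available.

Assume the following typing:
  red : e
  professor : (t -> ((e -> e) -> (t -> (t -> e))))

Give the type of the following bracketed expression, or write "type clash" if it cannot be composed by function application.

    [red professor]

type clash

[red professor]: e with (t -> ((e -> e) -> (t -> (t -> e)))) — neither is a function whose domain matches the other; composition fails here.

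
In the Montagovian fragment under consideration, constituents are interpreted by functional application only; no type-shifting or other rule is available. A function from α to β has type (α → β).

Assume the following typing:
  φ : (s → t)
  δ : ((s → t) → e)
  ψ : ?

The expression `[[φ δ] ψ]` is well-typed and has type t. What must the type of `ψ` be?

[[φ δ] ψ] must have type t. The sister [φ δ] has type e; that is not a function onto t, so ψ must be the functor, of type (e → t).

(e → t)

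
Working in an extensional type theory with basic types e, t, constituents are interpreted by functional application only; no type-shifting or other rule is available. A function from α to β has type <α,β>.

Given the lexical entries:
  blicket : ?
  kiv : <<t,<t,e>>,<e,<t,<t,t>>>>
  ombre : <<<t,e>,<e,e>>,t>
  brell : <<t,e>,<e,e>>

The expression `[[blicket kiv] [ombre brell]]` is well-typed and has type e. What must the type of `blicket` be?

<<<t,<t,e>>,<e,<t,<t,t>>>>,<t,e>>

[[blicket kiv] [ombre brell]] must have type e. The sister [ombre brell] has type t; that is not a function onto e, so [blicket kiv] must be the functor, of type <t,e>.
[blicket kiv] must have type <t,e>. The sister kiv has type <<t,<t,e>>,<e,<t,<t,t>>>>; that is not a function onto <t,e>, so blicket must be the functor, of type <<<t,<t,e>>,<e,<t,<t,t>>>>,<t,e>>.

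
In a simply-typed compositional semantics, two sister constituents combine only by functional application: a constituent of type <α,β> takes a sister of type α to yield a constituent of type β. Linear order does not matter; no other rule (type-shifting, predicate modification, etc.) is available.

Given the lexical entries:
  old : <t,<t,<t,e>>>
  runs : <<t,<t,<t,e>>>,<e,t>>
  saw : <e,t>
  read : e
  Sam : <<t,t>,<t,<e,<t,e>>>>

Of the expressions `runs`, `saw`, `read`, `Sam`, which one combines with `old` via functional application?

runs — combines: runs : <<t,<t,<t,e>>>,<e,t>> takes old : <t,<t,<t,e>>> as argument, giving <e,t>.
saw : <e,t> — does not combine with old.
read : e — does not combine with old.
Sam : <<t,t>,<t,<e,<t,e>>>> — does not combine with old.

runs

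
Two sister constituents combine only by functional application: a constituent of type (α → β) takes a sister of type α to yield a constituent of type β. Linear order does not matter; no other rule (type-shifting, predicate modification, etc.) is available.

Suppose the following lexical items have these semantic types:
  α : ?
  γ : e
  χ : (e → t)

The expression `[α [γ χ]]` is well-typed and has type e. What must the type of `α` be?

For [α [γ χ]] to have type e with [γ χ] of type t, α must be the function: α : (t → e).

(t → e)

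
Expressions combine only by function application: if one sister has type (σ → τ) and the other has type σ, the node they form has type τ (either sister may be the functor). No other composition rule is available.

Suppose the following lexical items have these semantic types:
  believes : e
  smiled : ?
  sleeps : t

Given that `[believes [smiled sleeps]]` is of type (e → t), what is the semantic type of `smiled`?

(t → (e → (e → t)))

At [believes [smiled sleeps]] (required: (e → t)): believes is e, which is not a function with range (e → t); hence [smiled sleeps] is the functor — type (e → (e → t)).
At [smiled sleeps] (required: (e → (e → t))): sleeps is t, which is not a function with range (e → (e → t)); hence smiled is the functor — type (t → (e → (e → t))).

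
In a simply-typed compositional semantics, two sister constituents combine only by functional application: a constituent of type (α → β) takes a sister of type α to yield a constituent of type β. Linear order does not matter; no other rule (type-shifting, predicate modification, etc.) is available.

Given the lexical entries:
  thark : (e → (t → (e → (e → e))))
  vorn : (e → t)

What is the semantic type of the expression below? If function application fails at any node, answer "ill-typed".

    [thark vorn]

[thark vorn]: (e → (t → (e → (e → e)))) with (e → t) — neither is a function whose domain matches the other; composition fails here.

ill-typed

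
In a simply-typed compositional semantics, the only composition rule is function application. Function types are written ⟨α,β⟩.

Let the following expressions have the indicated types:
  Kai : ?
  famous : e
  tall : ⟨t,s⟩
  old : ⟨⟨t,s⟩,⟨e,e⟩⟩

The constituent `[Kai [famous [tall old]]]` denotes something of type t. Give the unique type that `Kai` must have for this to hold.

[Kai [famous [tall old]]] must have type t. The sister [famous [tall old]] has type e; that is not a function onto t, so Kai must be the functor, of type ⟨e,t⟩.

⟨e,t⟩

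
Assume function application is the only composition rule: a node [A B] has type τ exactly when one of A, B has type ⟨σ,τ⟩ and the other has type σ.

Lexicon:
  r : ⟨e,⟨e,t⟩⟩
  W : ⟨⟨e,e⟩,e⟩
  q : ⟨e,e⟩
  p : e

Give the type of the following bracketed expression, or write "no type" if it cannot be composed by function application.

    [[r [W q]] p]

t

[W q] — W of type ⟨⟨e,e⟩,e⟩ combines with q of type ⟨e,e⟩: type e.
[r [W q]] — r of type ⟨e,⟨e,t⟩⟩ combines with [W q] of type e: type ⟨e,t⟩.
[[r [W q]] p] — [r [W q]] of type ⟨e,t⟩ combines with p of type e: type t.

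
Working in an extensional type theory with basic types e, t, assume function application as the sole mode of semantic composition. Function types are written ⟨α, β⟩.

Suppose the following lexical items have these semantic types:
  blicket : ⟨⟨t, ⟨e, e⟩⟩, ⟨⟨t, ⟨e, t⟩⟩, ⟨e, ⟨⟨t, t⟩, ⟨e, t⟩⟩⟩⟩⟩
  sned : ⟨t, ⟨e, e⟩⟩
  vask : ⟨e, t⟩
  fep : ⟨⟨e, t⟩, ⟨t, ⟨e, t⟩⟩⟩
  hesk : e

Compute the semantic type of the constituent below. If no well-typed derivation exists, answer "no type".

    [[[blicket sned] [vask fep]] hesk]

[blicket sned] — blicket of type ⟨⟨t, ⟨e, e⟩⟩, ⟨⟨t, ⟨e, t⟩⟩, ⟨e, ⟨⟨t, t⟩, ⟨e, t⟩⟩⟩⟩⟩ combines with sned of type ⟨t, ⟨e, e⟩⟩: type ⟨⟨t, ⟨e, t⟩⟩, ⟨e, ⟨⟨t, t⟩, ⟨e, t⟩⟩⟩⟩.
[vask fep] — fep of type ⟨⟨e, t⟩, ⟨t, ⟨e, t⟩⟩⟩ combines with vask of type ⟨e, t⟩: type ⟨t, ⟨e, t⟩⟩.
[[blicket sned] [vask fep]] — [blicket sned] of type ⟨⟨t, ⟨e, t⟩⟩, ⟨e, ⟨⟨t, t⟩, ⟨e, t⟩⟩⟩⟩ combines with [vask fep] of type ⟨t, ⟨e, t⟩⟩: type ⟨e, ⟨⟨t, t⟩, ⟨e, t⟩⟩⟩.
[[[blicket sned] [vask fep]] hesk] — [[blicket sned] [vask fep]] of type ⟨e, ⟨⟨t, t⟩, ⟨e, t⟩⟩⟩ combines with hesk of type e: type ⟨⟨t, t⟩, ⟨e, t⟩⟩.

⟨⟨t, t⟩, ⟨e, t⟩⟩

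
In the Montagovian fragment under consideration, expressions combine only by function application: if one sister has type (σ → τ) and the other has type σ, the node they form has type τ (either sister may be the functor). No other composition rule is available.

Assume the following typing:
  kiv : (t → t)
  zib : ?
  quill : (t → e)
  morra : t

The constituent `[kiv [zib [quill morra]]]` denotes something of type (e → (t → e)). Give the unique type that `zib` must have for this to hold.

[kiv [zib [quill morra]]] is required to be (e → (t → e)). kiv : (t → t) cannot yield (e → (t → e)) as functor, so [zib [quill morra]] : ((t → t) → (e → (t → e))).
[zib [quill morra]] is required to be ((t → t) → (e → (t → e))). [quill morra] : e cannot yield ((t → t) → (e → (t → e))) as functor, so zib : (e → ((t → t) → (e → (t → e)))).

(e → ((t → t) → (e → (t → e))))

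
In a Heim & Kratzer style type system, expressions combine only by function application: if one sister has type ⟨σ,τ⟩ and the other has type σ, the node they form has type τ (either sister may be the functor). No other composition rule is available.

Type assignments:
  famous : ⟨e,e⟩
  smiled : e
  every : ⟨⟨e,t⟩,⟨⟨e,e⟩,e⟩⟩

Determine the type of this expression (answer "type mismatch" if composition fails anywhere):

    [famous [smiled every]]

[smiled every]: e with ⟨⟨e,t⟩,⟨⟨e,e⟩,e⟩⟩ — neither is a function whose domain matches the other; composition fails here.

type mismatch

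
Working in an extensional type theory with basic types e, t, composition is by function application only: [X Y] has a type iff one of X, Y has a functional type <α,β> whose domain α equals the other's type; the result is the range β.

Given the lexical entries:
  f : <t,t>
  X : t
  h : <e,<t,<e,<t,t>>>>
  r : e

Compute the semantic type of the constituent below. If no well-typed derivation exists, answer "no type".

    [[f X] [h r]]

<e,<t,t>>

At [f X], f : <t,t> takes X : t, giving t.
At [h r], h : <e,<t,<e,<t,t>>>> takes r : e, giving <t,<e,<t,t>>>.
At [[f X] [h r]], [h r] : <t,<e,<t,t>>> takes [f X] : t, giving <e,<t,t>>.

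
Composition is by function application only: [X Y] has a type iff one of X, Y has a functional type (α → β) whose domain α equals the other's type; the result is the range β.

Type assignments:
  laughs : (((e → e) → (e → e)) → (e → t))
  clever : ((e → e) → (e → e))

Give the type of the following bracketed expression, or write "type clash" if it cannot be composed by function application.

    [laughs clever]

[laughs clever]: laughs is (((e → e) → (e → e)) → (e → t)), clever is ((e → e) → (e → e)); result (e → t).

(e → t)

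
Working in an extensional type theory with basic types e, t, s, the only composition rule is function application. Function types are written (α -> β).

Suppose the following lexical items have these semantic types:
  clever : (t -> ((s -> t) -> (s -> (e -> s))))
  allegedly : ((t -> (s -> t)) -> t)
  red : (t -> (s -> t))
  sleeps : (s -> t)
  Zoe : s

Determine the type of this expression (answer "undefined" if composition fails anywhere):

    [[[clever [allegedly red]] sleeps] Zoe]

[allegedly red] — allegedly of type ((t -> (s -> t)) -> t) combines with red of type (t -> (s -> t)): type t.
[clever [allegedly red]] — clever of type (t -> ((s -> t) -> (s -> (e -> s)))) combines with [allegedly red] of type t: type ((s -> t) -> (s -> (e -> s))).
[[clever [allegedly red]] sleeps] — [clever [allegedly red]] of type ((s -> t) -> (s -> (e -> s))) combines with sleeps of type (s -> t): type (s -> (e -> s)).
[[[clever [allegedly red]] sleeps] Zoe] — [[clever [allegedly red]] sleeps] of type (s -> (e -> s)) combines with Zoe of type s: type (e -> s).

(e -> s)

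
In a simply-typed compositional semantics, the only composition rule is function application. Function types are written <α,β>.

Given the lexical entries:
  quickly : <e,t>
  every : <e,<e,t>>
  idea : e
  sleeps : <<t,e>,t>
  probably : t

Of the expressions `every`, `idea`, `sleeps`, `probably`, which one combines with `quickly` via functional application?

idea

every : <e,<e,t>> — no; quickly wants e, and every wants e.
idea — combines: quickly : <e,t> takes idea : e as argument, giving t.
sleeps : <<t,e>,t> — no; quickly wants e, and sleeps wants <t,e>.
probably : t — no; quickly wants e, and probably wants nothing (atomic).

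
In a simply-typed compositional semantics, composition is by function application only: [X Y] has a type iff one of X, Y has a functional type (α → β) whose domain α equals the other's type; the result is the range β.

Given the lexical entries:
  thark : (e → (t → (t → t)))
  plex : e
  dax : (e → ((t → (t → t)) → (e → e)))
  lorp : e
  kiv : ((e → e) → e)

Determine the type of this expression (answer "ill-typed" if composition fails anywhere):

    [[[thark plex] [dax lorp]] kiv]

At [thark plex], thark : (e → (t → (t → t))) takes plex : e, giving (t → (t → t)).
At [dax lorp], dax : (e → ((t → (t → t)) → (e → e))) takes lorp : e, giving ((t → (t → t)) → (e → e)).
At [[thark plex] [dax lorp]], [dax lorp] : ((t → (t → t)) → (e → e)) takes [thark plex] : (t → (t → t)), giving (e → e).
At [[[thark plex] [dax lorp]] kiv], kiv : ((e → e) → e) takes [[thark plex] [dax lorp]] : (e → e), giving e.

e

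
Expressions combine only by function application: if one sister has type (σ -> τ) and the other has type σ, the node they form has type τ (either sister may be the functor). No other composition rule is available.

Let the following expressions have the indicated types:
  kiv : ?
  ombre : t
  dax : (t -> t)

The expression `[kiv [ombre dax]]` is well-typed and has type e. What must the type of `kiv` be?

At [kiv [ombre dax]] (required: e): [ombre dax] is t, which is not a function with range e; hence kiv is the functor — type (t -> e).

(t -> e)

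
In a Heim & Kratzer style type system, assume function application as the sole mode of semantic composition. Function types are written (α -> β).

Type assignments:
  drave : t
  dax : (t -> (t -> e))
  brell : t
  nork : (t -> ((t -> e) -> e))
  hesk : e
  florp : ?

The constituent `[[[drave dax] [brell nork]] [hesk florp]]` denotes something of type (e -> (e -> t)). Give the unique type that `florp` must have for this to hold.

[[[drave dax] [brell nork]] [hesk florp]] must have type (e -> (e -> t)). The sister [[drave dax] [brell nork]] has type e; that is not a function onto (e -> (e -> t)), so [hesk florp] must be the functor, of type (e -> (e -> (e -> t))).
[hesk florp] must have type (e -> (e -> (e -> t))). The sister hesk has type e; that is not a function onto (e -> (e -> (e -> t))), so florp must be the functor, of type (e -> (e -> (e -> (e -> t)))).

(e -> (e -> (e -> (e -> t))))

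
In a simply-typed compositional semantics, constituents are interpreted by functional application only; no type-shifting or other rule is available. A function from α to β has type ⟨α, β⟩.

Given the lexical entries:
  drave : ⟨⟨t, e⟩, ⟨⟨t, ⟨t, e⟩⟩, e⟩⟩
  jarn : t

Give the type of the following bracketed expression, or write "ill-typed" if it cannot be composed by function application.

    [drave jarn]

[drave jarn]: ⟨⟨t, e⟩, ⟨⟨t, ⟨t, e⟩⟩, e⟩⟩ and t cannot combine by function application — type clash.

ill-typed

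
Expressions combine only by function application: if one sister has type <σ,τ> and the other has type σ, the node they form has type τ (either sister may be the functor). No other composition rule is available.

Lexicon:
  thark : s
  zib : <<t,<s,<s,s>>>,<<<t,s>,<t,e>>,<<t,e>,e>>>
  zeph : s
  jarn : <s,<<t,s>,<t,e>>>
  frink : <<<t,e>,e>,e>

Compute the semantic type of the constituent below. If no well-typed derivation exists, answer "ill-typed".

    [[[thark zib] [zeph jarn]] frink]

At [thark zib]: neither s nor <<t,<s,<s,s>>>,<<<t,s>,<t,e>>,<<t,e>,e>>> can take the other as argument; the node is ill-typed.

ill-typed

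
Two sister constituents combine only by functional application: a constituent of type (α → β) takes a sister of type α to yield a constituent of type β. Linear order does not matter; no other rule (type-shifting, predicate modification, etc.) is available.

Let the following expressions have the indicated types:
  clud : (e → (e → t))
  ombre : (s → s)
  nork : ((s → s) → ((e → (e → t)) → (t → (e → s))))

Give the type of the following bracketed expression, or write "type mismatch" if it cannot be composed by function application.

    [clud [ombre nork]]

At [ombre nork], nork : ((s → s) → ((e → (e → t)) → (t → (e → s)))) takes ombre : (s → s), giving ((e → (e → t)) → (t → (e → s))).
At [clud [ombre nork]], [ombre nork] : ((e → (e → t)) → (t → (e → s))) takes clud : (e → (e → t)), giving (t → (e → s)).

(t → (e → s))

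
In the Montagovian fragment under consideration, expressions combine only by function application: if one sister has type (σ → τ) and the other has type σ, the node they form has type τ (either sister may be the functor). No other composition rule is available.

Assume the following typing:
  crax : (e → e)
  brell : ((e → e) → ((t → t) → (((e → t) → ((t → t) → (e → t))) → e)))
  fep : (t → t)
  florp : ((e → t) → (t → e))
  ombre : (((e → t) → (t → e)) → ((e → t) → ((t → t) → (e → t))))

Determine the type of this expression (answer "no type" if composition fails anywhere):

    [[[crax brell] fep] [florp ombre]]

e

[crax brell]: brell is ((e → e) → ((t → t) → (((e → t) → ((t → t) → (e → t))) → e))), crax is (e → e); result ((t → t) → (((e → t) → ((t → t) → (e → t))) → e)).
[[crax brell] fep]: [crax brell] is ((t → t) → (((e → t) → ((t → t) → (e → t))) → e)), fep is (t → t); result (((e → t) → ((t → t) → (e → t))) → e).
[florp ombre]: ombre is (((e → t) → (t → e)) → ((e → t) → ((t → t) → (e → t)))), florp is ((e → t) → (t → e)); result ((e → t) → ((t → t) → (e → t))).
[[[crax brell] fep] [florp ombre]]: [[crax brell] fep] is (((e → t) → ((t → t) → (e → t))) → e), [florp ombre] is ((e → t) → ((t → t) → (e → t))); result e.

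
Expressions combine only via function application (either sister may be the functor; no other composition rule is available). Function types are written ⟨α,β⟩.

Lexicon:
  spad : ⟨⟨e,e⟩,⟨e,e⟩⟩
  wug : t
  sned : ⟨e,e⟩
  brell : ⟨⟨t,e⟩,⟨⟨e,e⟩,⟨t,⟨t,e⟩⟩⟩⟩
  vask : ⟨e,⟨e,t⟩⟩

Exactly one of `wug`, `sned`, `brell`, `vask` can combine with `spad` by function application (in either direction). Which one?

sned

wug : t — does not combine with spad.
sned — combines: spad : ⟨⟨e,e⟩,⟨e,e⟩⟩ takes sned : ⟨e,e⟩ as argument, giving ⟨e,e⟩.
brell : ⟨⟨t,e⟩,⟨⟨e,e⟩,⟨t,⟨t,e⟩⟩⟩⟩ — does not combine with spad.
vask : ⟨e,⟨e,t⟩⟩ — does not combine with spad.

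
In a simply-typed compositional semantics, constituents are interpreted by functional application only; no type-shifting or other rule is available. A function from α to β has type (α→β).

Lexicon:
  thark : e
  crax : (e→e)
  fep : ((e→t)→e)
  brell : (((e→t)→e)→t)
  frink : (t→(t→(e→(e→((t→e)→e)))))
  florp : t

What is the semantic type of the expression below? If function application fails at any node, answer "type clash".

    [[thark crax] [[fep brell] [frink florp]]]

(e→((t→e)→e))

[thark crax]: crax is (e→e), thark is e; result e.
[fep brell]: brell is (((e→t)→e)→t), fep is ((e→t)→e); result t.
[frink florp]: frink is (t→(t→(e→(e→((t→e)→e))))), florp is t; result (t→(e→(e→((t→e)→e)))).
[[fep brell] [frink florp]]: [frink florp] is (t→(e→(e→((t→e)→e)))), [fep brell] is t; result (e→(e→((t→e)→e))).
[[thark crax] [[fep brell] [frink florp]]]: [[fep brell] [frink florp]] is (e→(e→((t→e)→e))), [thark crax] is e; result (e→((t→e)→e)).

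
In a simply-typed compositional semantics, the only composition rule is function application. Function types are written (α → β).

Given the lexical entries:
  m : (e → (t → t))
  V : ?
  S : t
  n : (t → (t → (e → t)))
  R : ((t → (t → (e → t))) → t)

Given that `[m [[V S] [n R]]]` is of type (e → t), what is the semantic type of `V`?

(t → (t → ((e → (t → t)) → (e → t))))

At [m [[V S] [n R]]] (required: (e → t)): m is (e → (t → t)), which is not a function with range (e → t); hence [[V S] [n R]] is the functor — type ((e → (t → t)) → (e → t)).
At [[V S] [n R]] (required: ((e → (t → t)) → (e → t))): [n R] is t, which is not a function with range ((e → (t → t)) → (e → t)); hence [V S] is the functor — type (t → ((e → (t → t)) → (e → t))).
At [V S] (required: (t → ((e → (t → t)) → (e → t)))): S is t, which is not a function with range (t → ((e → (t → t)) → (e → t))); hence V is the functor — type (t → (t → ((e → (t → t)) → (e → t)))).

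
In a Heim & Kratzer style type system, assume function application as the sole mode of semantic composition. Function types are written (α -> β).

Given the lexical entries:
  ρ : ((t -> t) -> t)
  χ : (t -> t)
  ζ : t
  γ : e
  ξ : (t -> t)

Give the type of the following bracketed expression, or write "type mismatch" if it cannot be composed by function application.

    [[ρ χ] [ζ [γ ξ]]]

[ρ χ]: functor ρ : ((t -> t) -> t), argument χ : (t -> t); result t.
[γ ξ]: e with (t -> t) — neither is a function whose domain matches the other; composition fails here.

type mismatch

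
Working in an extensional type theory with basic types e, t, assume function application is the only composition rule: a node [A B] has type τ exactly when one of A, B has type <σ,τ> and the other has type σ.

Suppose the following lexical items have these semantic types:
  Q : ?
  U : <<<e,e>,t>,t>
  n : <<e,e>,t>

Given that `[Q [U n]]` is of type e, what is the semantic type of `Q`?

<t,e>

For [Q [U n]] to have type e with [U n] of type t, Q must be the function: Q : <t,e>.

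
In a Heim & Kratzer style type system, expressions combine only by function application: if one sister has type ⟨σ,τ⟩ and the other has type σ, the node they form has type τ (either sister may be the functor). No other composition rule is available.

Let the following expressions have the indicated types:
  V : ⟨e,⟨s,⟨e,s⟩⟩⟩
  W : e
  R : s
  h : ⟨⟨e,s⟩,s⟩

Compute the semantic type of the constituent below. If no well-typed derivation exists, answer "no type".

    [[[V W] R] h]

s

At [V W], V : ⟨e,⟨s,⟨e,s⟩⟩⟩ takes W : e, giving ⟨s,⟨e,s⟩⟩.
At [[V W] R], [V W] : ⟨s,⟨e,s⟩⟩ takes R : s, giving ⟨e,s⟩.
At [[[V W] R] h], h : ⟨⟨e,s⟩,s⟩ takes [[V W] R] : ⟨e,s⟩, giving s.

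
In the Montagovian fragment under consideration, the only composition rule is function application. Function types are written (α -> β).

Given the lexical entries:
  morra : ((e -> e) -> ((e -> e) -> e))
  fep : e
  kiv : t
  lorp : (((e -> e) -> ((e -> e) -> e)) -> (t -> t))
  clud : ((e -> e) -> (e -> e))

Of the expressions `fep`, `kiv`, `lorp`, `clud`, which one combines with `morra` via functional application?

fep : e — does not combine with morra.
kiv : t — does not combine with morra.
lorp — combines: lorp : (((e -> e) -> ((e -> e) -> e)) -> (t -> t)) takes morra : ((e -> e) -> ((e -> e) -> e)) as argument, giving (t -> t).
clud : ((e -> e) -> (e -> e)) — does not combine with morra.

lorp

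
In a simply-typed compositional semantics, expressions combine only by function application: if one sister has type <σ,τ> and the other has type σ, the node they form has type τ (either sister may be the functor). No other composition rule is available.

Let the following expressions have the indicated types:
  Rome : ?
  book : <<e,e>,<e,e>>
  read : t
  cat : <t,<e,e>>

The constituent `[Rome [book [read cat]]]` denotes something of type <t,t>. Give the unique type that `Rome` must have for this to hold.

<<e,e>,<t,t>>

[Rome [book [read cat]]] must have type <t,t>. The sister [book [read cat]] has type <e,e>; that is not a function onto <t,t>, so Rome must be the functor, of type <<e,e>,<t,t>>.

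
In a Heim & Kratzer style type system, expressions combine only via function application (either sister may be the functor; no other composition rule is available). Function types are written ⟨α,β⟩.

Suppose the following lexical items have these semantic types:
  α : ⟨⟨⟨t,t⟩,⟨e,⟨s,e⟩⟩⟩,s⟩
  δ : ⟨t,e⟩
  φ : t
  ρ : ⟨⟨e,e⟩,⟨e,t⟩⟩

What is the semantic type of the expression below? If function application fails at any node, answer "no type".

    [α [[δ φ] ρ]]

[δ φ]: δ is ⟨t,e⟩, φ is t; result e.
[[δ φ] ρ]: e and ⟨⟨e,e⟩,⟨e,t⟩⟩ cannot combine by function application — type clash.

no type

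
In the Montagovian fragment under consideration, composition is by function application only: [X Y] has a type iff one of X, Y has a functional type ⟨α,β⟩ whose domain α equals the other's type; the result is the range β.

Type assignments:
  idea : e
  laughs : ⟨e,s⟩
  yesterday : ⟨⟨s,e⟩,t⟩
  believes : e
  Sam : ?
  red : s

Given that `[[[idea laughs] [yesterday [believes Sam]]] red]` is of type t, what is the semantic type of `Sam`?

[[[idea laughs] [yesterday [believes Sam]]] red] must have type t. The sister red has type s; that is not a function onto t, so [[idea laughs] [yesterday [believes Sam]]] must be the functor, of type ⟨s,t⟩.
[[idea laughs] [yesterday [believes Sam]]] must have type ⟨s,t⟩. The sister [idea laughs] has type s; that is not a function onto ⟨s,t⟩, so [yesterday [believes Sam]] must be the functor, of type ⟨s,⟨s,t⟩⟩.
[yesterday [believes Sam]] must have type ⟨s,⟨s,t⟩⟩. The sister yesterday has type ⟨⟨s,e⟩,t⟩; that is not a function onto ⟨s,⟨s,t⟩⟩, so [believes Sam] must be the functor, of type ⟨⟨⟨s,e⟩,t⟩,⟨s,⟨s,t⟩⟩⟩.
[believes Sam] must have type ⟨⟨⟨s,e⟩,t⟩,⟨s,⟨s,t⟩⟩⟩. The sister believes has type e; that is not a function onto ⟨⟨⟨s,e⟩,t⟩,⟨s,⟨s,t⟩⟩⟩, so Sam must be the functor, of type ⟨e,⟨⟨⟨s,e⟩,t⟩,⟨s,⟨s,t⟩⟩⟩⟩.

⟨e,⟨⟨⟨s,e⟩,t⟩,⟨s,⟨s,t⟩⟩⟩⟩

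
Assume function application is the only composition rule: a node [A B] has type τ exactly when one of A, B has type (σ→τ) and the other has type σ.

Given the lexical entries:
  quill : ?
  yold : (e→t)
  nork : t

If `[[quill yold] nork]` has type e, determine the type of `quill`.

((e→t)→(t→e))

[[quill yold] nork] must have type e. The sister nork has type t; that is not a function onto e, so [quill yold] must be the functor, of type (t→e).
[quill yold] must have type (t→e). The sister yold has type (e→t); that is not a function onto (t→e), so quill must be the functor, of type ((e→t)→(t→e)).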